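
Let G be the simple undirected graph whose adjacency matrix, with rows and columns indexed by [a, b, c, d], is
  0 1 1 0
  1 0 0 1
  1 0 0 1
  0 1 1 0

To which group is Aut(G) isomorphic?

the dihedral group of order 8

G is 2-regular and bipartite on 2^2 = 4 vertices with girth 4; it is the hypercube graph Q_2. The symmetry group of the 2-cube is the hyperoctahedral group B_2 = Z_2 ≀ S_2, of order 2^2·2! = 8.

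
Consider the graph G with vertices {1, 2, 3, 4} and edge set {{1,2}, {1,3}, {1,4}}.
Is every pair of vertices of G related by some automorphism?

No

Vertex 1 is the only vertex of degree 3, so every automorphism fixes it; G is not vertex-transitive.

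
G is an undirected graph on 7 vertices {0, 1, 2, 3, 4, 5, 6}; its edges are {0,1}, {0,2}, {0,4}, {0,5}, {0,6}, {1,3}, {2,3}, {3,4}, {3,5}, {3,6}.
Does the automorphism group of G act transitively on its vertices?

No

Automorphisms preserve degree, but G has vertices of degree 2 and vertices of degree 5; no automorphism maps one to the other, so G is not vertex-transitive.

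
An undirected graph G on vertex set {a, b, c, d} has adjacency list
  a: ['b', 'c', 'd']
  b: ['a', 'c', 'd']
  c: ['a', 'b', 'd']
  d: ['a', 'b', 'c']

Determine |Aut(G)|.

24

All 4 vertices are pairwise adjacent: G = K_4. Any permutation of the 4 vertices preserves K_4, so Aut(K_4) = S_4 of order 4! = 24.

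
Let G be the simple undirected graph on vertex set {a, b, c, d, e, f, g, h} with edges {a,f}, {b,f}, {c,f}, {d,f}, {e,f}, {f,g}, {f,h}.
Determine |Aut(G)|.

5040

Vertex f has degree 7 and every other vertex has degree 1, so G is the star K_{1,7} with centre f. The 7 leaves are pairwise interchangeable while the centre is fixed, giving Aut(G) = S_7.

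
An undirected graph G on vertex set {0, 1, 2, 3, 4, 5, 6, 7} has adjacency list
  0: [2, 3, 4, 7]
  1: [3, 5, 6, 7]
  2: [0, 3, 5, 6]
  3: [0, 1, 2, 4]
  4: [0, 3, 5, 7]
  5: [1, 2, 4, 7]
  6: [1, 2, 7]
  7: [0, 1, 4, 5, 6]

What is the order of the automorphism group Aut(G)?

1

The degree sequence is [4, 4, 4, 4, 4, 4, 3, 5]. Checking the degree-preserving permutations of the vertex set shows that none except the identity preserves every edge, so Aut(G) is trivial.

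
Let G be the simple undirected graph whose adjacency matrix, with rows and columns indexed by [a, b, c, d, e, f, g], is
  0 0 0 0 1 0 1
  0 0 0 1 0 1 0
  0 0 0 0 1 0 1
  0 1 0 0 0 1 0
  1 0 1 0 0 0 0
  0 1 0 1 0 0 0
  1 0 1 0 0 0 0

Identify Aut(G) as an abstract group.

D_4 × D_3

G has two connected components, {a, c, e, g} and {b, d, f}; each is 2-regular, so G = C_4 ⊔ C_3. No automorphism exchanges components of different sizes, hence Aut(G) is the direct product D_4 × D_3, order 48.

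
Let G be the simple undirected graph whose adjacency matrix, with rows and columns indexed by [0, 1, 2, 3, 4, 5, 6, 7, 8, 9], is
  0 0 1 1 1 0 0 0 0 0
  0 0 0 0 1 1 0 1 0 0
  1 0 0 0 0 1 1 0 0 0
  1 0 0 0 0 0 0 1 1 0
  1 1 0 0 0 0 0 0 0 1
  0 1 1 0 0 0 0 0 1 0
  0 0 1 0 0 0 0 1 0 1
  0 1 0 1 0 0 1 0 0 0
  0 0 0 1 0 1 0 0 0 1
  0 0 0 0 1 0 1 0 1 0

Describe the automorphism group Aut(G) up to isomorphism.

G is 3-regular on 10 vertices with no triangles and no 4-cycles (girth 5): this is the Petersen graph. Viewing the Petersen graph as the Kneser graph K(5,2) — vertices are 2-subsets of {1,…,5}, edges join disjoint pairs — its automorphisms are exactly the permutations of the 5-element set, so Aut ≅ S_5 of order 120.

S_5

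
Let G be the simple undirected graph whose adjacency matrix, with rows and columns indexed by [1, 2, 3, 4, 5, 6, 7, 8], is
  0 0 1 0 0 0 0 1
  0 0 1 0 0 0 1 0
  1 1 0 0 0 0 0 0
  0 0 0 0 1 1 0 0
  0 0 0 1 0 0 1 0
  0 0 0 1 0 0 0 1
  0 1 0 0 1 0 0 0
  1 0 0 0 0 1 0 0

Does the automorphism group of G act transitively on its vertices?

Yes

G is 2-regular and connected on 8 vertices, i.e. the cycle C_8. The automorphisms of the 8-cycle are exactly the symmetries of a regular 8-gon: the dihedral group D_8, |D_8| = 16. This group acts transitively on the 8 vertices.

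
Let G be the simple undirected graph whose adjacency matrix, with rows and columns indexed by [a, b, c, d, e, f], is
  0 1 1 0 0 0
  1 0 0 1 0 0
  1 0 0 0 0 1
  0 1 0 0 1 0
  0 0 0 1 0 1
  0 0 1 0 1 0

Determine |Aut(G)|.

G is 2-regular and connected on 6 vertices, i.e. the cycle C_6. The automorphisms of the 6-cycle are exactly the symmetries of a regular 6-gon: the dihedral group D_6, |D_6| = 12.

12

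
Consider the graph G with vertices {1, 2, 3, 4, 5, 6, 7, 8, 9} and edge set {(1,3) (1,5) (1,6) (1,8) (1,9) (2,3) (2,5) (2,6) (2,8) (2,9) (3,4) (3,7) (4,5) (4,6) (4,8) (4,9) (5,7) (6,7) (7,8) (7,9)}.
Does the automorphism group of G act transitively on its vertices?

Automorphisms preserve degree, but G has vertices of degree 4 and vertices of degree 5; no automorphism maps one to the other, so G is not vertex-transitive.

No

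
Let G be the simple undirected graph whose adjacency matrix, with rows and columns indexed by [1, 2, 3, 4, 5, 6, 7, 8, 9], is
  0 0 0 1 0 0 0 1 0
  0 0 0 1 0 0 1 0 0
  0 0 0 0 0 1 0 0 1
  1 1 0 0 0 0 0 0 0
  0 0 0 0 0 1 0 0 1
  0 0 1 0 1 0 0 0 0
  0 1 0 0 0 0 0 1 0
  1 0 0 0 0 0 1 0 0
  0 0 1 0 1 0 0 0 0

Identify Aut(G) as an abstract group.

G has two connected components, {1, 2, 4, 7, 8} and {3, 5, 6, 9}; each is 2-regular, so G = C_5 ⊔ C_4. The components are non-isomorphic (different sizes), so Aut(G) = Aut(C_4) × Aut(C_5) = D_4 × D_5 of order 8·10 = 80.

D_4 × D_5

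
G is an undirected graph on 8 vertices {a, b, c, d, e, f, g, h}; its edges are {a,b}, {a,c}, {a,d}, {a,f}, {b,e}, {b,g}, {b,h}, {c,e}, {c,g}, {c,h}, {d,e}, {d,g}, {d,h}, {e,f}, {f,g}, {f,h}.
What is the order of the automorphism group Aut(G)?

1152

G is 4-regular and bipartite with parts {b, c, d, f} and {a, e, g, h} (each part is independent and every cross-pair is an edge), so G = K_{4,4}. Aut(K_{4,4}) is the wreath product S_4 ≀ Z_2: permute within each part, then optionally swap the parts; |Aut| = 2·(4!)² = 1152.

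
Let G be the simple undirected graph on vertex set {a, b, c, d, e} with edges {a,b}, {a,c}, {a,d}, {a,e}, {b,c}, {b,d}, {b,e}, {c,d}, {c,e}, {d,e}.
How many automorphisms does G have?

120

Every vertex has degree 4, so G is the complete graph K_5. Any permutation of the 5 vertices preserves K_5, so Aut(K_5) = S_5 of order 5! = 120.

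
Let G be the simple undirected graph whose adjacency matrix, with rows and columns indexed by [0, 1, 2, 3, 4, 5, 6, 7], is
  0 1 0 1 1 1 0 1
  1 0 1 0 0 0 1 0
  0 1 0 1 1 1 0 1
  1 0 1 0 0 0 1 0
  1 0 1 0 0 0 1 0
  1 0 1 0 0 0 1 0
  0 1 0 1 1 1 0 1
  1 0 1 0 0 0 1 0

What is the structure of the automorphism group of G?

The vertices split by degree into {0, 2, 6} (degree 5) and {1, 3, 4, 5, 7} (degree 3); every edge runs between the two parts, so G is the complete bipartite graph K_{3,5}. The parts have unequal sizes, so no automorphism swaps them; each part is permuted independently, giving S_3 × S_5 of order 3!·5! = 720.

S_3 × S_5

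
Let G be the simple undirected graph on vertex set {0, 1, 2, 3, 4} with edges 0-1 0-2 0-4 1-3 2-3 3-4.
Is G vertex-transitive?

Automorphisms preserve degree, but G has vertices of degree 2 and vertices of degree 3; no automorphism maps one to the other, so G is not vertex-transitive.

No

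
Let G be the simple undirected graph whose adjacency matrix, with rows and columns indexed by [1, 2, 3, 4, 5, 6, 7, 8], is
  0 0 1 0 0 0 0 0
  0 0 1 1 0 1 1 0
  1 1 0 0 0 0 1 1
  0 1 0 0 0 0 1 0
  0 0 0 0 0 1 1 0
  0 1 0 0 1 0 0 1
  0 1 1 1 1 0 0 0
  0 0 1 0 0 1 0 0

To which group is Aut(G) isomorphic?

The degree sequence is [1, 4, 4, 2, 2, 3, 4, 2]. Checking the degree-preserving permutations of the vertex set shows that none except the identity preserves every edge, so Aut(G) is trivial.

{e}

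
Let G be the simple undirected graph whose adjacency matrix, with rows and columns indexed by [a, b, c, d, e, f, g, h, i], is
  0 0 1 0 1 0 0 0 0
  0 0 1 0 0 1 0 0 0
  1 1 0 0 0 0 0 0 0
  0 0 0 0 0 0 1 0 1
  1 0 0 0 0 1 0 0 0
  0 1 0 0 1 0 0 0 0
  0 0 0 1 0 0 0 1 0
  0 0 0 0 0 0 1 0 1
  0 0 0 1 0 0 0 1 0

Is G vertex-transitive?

G has two connected components, {a, b, c, e, f} and {d, g, h, i}; each is 2-regular, so G = C_5 ⊔ C_4. The orbit of a under Aut(G) is {a, b, c, e, f}, which does not contain d, so G is not vertex-transitive.

No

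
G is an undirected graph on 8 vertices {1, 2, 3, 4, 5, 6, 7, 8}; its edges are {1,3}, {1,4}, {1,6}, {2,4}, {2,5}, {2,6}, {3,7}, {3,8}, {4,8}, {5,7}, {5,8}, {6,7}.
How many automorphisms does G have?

G is 3-regular and bipartite on 2^3 = 8 vertices with girth 4; it is the hypercube graph Q_3. The symmetry group of the 3-cube is the hyperoctahedral group B_3 = Z_2 ≀ S_3, of order 2^3·3! = 48.

48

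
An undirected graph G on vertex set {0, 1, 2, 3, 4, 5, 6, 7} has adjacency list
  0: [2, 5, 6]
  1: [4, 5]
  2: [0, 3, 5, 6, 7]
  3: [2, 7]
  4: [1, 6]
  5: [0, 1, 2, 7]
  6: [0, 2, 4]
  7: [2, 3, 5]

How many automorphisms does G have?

Degrees alone do not determine every vertex (e.g. 0 and 6 both have degree 3), but their neighbour-degree multisets differ: N(0) has degrees [3, 4, 5] while N(6) has degrees [2, 3, 5]. Repeating this refinement separates all vertices, so the only automorphism is the identity.

1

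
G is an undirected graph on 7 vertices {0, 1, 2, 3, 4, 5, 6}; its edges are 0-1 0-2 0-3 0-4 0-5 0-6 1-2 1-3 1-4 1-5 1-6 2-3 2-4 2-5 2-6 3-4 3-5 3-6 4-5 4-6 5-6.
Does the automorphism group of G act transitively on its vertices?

All 7 vertices are pairwise adjacent: G = K_7. Any permutation of the 7 vertices preserves K_7, so Aut(K_7) = S_7 of order 7! = 5040. This group acts transitively on the 7 vertices.

Yes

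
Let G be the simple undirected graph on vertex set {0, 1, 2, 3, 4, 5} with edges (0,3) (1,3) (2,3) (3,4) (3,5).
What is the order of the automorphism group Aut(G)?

Vertex 3 has degree 5 and every other vertex has degree 1, so G is the star K_{1,5} with centre 3. Any automorphism fixes the centre and permutes the 5 leaves freely, so Aut(G) ≅ S_5 of order 5! = 120.

120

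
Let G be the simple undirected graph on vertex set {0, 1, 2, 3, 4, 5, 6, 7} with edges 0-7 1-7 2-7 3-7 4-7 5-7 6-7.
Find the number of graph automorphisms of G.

5040

Vertex 7 has degree 7 and every other vertex has degree 1, so G is the star K_{1,7} with centre 7. The 7 leaves are pairwise interchangeable while the centre is fixed, giving Aut(G) = S_7.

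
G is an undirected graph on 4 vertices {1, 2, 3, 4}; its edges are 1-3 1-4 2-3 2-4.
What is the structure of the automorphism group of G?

D_4

G is 2-regular and bipartite on 2^2 = 4 vertices with girth 4; it is the hypercube graph Q_2. The symmetry group of the 2-cube is the hyperoctahedral group B_2 = Z_2 ≀ S_2, of order 2^2·2! = 8.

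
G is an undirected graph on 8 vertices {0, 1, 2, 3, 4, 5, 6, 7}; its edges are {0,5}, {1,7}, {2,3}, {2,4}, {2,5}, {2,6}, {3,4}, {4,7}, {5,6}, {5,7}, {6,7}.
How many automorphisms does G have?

1

The degree sequence is [1, 1, 4, 2, 3, 4, 3, 4]. Checking the degree-preserving permutations of the vertex set shows that none except the identity preserves every edge, so Aut(G) is trivial.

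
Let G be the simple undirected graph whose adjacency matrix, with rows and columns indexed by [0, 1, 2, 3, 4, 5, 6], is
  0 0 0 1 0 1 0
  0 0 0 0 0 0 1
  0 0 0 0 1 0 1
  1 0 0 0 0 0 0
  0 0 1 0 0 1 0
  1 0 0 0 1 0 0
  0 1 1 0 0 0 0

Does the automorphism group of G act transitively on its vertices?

Automorphisms preserve degree, but G has vertices of degree 1 and vertices of degree 2; no automorphism maps one to the other, so G is not vertex-transitive.

No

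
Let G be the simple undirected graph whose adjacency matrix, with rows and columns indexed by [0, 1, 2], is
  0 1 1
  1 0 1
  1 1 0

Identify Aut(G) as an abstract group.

the symmetric group on 3 letters

Every vertex has degree 2, so G is the complete graph K_3. Any permutation of the 3 vertices preserves K_3, so Aut(K_3) = S_3 of order 3! = 6.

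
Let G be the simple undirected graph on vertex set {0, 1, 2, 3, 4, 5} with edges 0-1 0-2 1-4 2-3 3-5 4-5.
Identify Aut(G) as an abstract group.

G is 2-regular and connected on 6 vertices, i.e. the cycle C_6. The automorphisms of the 6-cycle are exactly the symmetries of a regular 6-gon: the dihedral group D_6, |D_6| = 12.

D_6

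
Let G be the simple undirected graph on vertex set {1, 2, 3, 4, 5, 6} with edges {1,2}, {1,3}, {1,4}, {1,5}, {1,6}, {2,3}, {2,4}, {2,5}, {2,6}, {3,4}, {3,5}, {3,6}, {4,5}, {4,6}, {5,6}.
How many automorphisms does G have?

720

Every vertex has degree 5, so G is the complete graph K_6. Every bijection on the vertex set is an automorphism of K_6; hence Aut(K_6) ≅ S_6, order 720.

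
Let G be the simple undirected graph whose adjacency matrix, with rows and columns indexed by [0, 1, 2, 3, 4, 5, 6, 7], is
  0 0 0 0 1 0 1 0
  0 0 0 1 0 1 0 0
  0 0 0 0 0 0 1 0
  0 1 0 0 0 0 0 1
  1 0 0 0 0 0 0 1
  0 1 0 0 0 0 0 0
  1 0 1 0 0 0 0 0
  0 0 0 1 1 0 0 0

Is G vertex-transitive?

Automorphisms preserve degree, but G has vertices of degree 1 and vertices of degree 2; no automorphism maps one to the other, so G is not vertex-transitive.

No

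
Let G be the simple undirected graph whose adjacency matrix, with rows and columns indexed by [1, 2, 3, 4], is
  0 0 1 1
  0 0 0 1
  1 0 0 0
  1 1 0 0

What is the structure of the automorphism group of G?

The degree sequence is [2, 1, 1, 2]; the two degree-1 vertices 2 and 3 are the ends of a path, so G = P_4. The only nontrivial automorphism of a path is the end-to-end reflection, so Aut(G) ≅ Z_2.

C_2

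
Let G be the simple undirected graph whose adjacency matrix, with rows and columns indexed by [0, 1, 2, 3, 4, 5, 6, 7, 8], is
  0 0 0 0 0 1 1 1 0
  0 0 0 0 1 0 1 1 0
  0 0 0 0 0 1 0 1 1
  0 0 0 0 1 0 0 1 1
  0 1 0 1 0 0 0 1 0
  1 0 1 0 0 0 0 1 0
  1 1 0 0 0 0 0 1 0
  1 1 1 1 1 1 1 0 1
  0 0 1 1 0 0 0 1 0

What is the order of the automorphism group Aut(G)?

Vertex 7 is the unique vertex of degree 8; the remaining 8 vertices each have degree 3 and induce a cycle, so G is the wheel on 9 vertices with hub 7. Every automorphism fixes the hub and acts on the rim 8-cycle, so Aut(G) ≅ Aut(C_8) = D_8 of order 16.

16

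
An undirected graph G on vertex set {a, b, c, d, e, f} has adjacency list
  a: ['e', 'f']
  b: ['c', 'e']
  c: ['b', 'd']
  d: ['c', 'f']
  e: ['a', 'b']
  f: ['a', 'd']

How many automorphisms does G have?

12

Every vertex has degree 2 and the graph is connected, so G is the 6-cycle C_6. C_6 has 6 rotations and 6 reflections, so Aut(C_6) ≅ D_6 of order 12.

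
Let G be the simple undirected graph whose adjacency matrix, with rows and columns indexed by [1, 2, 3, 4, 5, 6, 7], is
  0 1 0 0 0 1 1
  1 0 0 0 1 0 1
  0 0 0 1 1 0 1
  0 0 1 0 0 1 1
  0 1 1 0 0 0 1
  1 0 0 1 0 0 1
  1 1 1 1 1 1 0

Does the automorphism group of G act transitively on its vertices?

No

Vertex 7 is the only vertex of degree 6, so every automorphism fixes it; G is not vertex-transitive.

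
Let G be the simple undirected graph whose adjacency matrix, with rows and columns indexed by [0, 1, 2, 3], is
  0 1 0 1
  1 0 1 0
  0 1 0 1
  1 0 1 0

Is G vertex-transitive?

Yes

G is 2-regular and bipartite on 2^2 = 4 vertices with girth 4; it is the hypercube graph Q_2. The symmetry group of the 2-cube is the hyperoctahedral group B_2 = Z_2 ≀ S_2, of order 2^2·2! = 8. Under this action every vertex can be carried to every other, so G is vertex-transitive.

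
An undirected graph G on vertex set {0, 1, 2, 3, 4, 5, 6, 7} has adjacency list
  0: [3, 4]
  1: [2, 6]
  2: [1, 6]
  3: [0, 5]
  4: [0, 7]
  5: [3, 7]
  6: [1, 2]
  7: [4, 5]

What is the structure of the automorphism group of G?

D_3 × D_5

G has two connected components, {0, 3, 4, 5, 7} and {1, 2, 6}; each is 2-regular, so G = C_5 ⊔ C_3. No automorphism exchanges components of different sizes, hence Aut(G) is the direct product D_3 × D_5, order 60.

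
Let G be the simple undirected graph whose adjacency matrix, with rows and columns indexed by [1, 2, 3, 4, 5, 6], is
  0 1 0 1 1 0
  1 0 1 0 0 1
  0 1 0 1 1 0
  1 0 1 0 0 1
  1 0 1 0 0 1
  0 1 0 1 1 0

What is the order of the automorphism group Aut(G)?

72

G is 3-regular and bipartite with parts {2, 4, 5} and {1, 3, 6} (each part is independent and every cross-pair is an edge), so G = K_{3,3}. Aut(K_{3,3}) is the wreath product S_3 ≀ Z_2: permute within each part, then optionally swap the parts; |Aut| = 2·(3!)² = 72.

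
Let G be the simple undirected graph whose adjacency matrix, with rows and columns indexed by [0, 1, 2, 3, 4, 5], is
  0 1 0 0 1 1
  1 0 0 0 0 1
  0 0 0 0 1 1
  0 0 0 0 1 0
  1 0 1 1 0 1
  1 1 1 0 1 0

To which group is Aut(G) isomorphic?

Degrees alone do not determine every vertex (e.g. 1 and 2 both have degree 2), but their neighbour-degree multisets differ: N(1) has degrees [3, 4] while N(2) has degrees [4, 4]. Repeating this refinement separates all vertices, so the only automorphism is the identity.

the trivial group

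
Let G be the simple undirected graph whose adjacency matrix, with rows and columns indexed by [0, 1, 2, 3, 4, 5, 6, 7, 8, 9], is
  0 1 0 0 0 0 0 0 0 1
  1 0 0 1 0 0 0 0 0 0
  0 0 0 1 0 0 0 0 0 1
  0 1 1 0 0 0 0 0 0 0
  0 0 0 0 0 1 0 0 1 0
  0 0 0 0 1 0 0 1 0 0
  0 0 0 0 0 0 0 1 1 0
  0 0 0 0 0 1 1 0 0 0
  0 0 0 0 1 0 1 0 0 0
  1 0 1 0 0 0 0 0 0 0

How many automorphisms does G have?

G has two connected components, {0, 1, 2, 3, 9} and {4, 5, 6, 7, 8}; each is 2-regular, so G = C_5 ⊔ C_5. Aut of a disjoint union of two copies of C_5 is the wreath product D_5 ≀ Z_2, of order 2·10² = 200.

200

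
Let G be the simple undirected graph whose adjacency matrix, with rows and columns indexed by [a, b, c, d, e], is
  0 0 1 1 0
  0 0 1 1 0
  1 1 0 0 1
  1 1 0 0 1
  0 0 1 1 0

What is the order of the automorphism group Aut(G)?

The vertices split by degree into {c, d} (degree 3) and {a, b, e} (degree 2); every edge runs between the two parts, so G is the complete bipartite graph K_{2,3}. Automorphisms preserve the bipartition setwise (since the parts differ in size) and act as S_2 × S_3 within it; |Aut| = 12.

12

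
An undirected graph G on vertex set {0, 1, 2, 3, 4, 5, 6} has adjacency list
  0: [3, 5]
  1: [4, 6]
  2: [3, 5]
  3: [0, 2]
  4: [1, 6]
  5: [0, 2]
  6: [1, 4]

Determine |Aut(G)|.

48

G has two connected components, {0, 2, 3, 5} and {1, 4, 6}; each is 2-regular, so G = C_4 ⊔ C_3. The components are non-isomorphic (different sizes), so Aut(G) = Aut(C_4) × Aut(C_3) = D_4 × D_3 of order 8·6 = 48.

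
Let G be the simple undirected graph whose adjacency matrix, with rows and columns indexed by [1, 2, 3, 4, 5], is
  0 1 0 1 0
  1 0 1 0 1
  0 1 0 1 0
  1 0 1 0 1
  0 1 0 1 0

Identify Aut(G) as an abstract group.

S_3 × S_2

The vertices split by degree into {2, 4} (degree 3) and {1, 3, 5} (degree 2); every edge runs between the two parts, so G is the complete bipartite graph K_{2,3}. The parts have unequal sizes, so no automorphism swaps them; each part is permuted independently, giving S_3 × S_2 of order 3!·2! = 12.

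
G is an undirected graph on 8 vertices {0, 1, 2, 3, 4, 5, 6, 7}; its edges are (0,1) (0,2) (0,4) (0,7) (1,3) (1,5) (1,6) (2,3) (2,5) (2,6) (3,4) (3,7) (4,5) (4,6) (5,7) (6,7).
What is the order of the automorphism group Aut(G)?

1152

G is 4-regular and bipartite with parts {0, 3, 5, 6} and {1, 2, 4, 7} (each part is independent and every cross-pair is an edge), so G = K_{4,4}. Aut(K_{4,4}) is the wreath product S_4 ≀ Z_2: permute within each part, then optionally swap the parts; |Aut| = 2·(4!)² = 1152.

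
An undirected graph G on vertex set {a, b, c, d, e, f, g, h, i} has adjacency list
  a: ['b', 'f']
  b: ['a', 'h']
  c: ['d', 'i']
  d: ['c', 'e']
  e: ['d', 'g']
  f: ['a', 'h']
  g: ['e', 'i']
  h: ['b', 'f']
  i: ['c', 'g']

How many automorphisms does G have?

G has two connected components, {c, d, e, g, i} and {a, b, f, h}; each is 2-regular, so G = C_5 ⊔ C_4. The components are non-isomorphic (different sizes), so Aut(G) = Aut(C_4) × Aut(C_5) = D_4 × D_5 of order 8·10 = 80.

80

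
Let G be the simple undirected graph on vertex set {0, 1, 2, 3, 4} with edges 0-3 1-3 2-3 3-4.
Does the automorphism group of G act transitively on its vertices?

Vertex 3 is the only vertex of degree 4, so every automorphism fixes it; G is not vertex-transitive.

No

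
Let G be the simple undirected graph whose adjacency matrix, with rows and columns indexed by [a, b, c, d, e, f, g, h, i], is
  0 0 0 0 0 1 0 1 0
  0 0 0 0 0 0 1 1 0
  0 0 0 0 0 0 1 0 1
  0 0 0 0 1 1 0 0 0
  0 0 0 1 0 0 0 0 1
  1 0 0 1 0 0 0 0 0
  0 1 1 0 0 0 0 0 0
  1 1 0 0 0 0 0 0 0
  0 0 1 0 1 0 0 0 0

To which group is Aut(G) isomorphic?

D_9

G is 2-regular and connected on 9 vertices, i.e. the cycle C_9. The automorphisms of the 9-cycle are exactly the symmetries of a regular 9-gon: the dihedral group D_9, |D_9| = 18.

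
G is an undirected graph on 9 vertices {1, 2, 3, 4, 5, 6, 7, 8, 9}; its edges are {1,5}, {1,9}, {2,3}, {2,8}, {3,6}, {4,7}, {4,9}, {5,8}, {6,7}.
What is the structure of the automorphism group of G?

Every vertex has degree 2 and the graph is connected, so G is the 9-cycle C_9. C_9 has 9 rotations and 9 reflections, so Aut(C_9) ≅ D_9 of order 18.

the dihedral group of order 18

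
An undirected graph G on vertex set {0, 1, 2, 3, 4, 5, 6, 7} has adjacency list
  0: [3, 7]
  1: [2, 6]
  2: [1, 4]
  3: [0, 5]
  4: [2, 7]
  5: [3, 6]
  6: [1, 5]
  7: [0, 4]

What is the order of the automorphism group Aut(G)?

G is 2-regular and connected on 8 vertices, i.e. the cycle C_8. C_8 has 8 rotations and 8 reflections, so Aut(C_8) ≅ D_8 of order 16.

16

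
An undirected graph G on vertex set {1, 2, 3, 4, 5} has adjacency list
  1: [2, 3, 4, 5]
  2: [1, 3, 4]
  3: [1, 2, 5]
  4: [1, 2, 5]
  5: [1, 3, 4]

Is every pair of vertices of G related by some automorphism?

Vertex 1 is the only vertex of degree 4, so every automorphism fixes it; G is not vertex-transitive.

No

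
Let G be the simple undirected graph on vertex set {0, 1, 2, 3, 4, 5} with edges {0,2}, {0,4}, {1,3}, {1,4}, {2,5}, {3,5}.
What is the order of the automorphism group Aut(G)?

12

G is 2-regular and connected on 6 vertices, i.e. the cycle C_6. C_6 has 6 rotations and 6 reflections, so Aut(C_6) ≅ D_6 of order 12.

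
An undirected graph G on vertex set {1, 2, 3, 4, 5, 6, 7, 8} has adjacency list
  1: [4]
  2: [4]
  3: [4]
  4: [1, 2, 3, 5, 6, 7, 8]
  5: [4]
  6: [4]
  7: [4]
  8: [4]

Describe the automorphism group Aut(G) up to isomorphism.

Vertex 4 has degree 7 and every other vertex has degree 1, so G is the star K_{1,7} with centre 4. The 7 leaves are pairwise interchangeable while the centre is fixed, giving Aut(G) = S_7.

the symmetric group on 7 letters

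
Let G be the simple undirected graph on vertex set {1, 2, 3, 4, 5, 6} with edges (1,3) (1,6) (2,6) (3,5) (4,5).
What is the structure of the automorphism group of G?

The degree sequence is [2, 1, 2, 1, 2, 2]; the two degree-1 vertices 2 and 4 are the ends of a path, so G = P_6. The only nontrivial automorphism of a path is the end-to-end reflection, so Aut(G) ≅ Z_2.

Z_2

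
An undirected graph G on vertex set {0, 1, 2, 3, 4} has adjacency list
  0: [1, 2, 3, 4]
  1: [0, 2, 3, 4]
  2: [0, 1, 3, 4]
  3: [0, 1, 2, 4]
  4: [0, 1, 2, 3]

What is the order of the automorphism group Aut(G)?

Every vertex has degree 4, so G is the complete graph K_5. Every bijection on the vertex set is an automorphism of K_5; hence Aut(K_5) ≅ S_5, order 120.

120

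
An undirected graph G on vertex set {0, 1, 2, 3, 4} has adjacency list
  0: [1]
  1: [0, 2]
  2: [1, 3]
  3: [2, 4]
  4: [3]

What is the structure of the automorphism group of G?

the cyclic group of order 2

The degree sequence is [1, 2, 2, 2, 1]; the two degree-1 vertices 0 and 4 are the ends of a path, so G = P_5. The only nontrivial automorphism of a path is the end-to-end reflection, so Aut(G) ≅ Z_2.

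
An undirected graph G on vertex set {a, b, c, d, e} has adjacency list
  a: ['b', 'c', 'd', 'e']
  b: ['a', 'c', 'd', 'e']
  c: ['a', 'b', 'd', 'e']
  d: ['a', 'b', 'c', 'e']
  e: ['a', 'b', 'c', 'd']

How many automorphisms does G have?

120

All 5 vertices are pairwise adjacent: G = K_5. Any permutation of the 5 vertices preserves K_5, so Aut(K_5) = S_5 of order 5! = 120.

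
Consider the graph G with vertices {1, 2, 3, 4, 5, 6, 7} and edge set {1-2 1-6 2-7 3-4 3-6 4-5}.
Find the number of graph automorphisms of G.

The degree sequence is [2, 2, 2, 2, 1, 2, 1]; the two degree-1 vertices 5 and 7 are the ends of a path, so G = P_7. A path has exactly one nontrivial symmetry — reversal — giving Aut(G) of order 2.

2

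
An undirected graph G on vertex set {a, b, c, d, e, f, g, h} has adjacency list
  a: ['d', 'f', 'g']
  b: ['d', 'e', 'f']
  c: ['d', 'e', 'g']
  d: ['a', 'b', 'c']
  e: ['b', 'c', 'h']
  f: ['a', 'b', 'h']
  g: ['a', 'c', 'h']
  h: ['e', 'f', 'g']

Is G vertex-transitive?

G is 3-regular and bipartite on 2^3 = 8 vertices with girth 4; it is the hypercube graph Q_3. Aut(Q_3) consists of the signed permutations of the 3 coordinate axes: 3! permutations times 2^3 sign flips, so |Aut| = 2^3·3! = 48. This group acts transitively on the 8 vertices.

Yes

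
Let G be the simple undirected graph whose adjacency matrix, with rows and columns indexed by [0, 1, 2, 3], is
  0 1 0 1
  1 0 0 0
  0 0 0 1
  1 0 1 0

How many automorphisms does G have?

2

The degree sequence is [2, 1, 1, 2]; the two degree-1 vertices 1 and 2 are the ends of a path, so G = P_4. The only nontrivial automorphism of a path is the end-to-end reflection, so Aut(G) ≅ Z_2.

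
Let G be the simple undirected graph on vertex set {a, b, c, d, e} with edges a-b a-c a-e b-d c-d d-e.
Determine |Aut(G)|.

The vertices split by degree into {a, d} (degree 3) and {b, c, e} (degree 2); every edge runs between the two parts, so G is the complete bipartite graph K_{2,3}. Automorphisms preserve the bipartition setwise (since the parts differ in size) and act as S_3 × S_2 within it; |Aut| = 12.

12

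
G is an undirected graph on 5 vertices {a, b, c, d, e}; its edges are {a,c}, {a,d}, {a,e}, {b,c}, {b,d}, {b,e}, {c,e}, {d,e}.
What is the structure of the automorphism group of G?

the dihedral group of order 8

Vertex e is the unique vertex of degree 4; the remaining 4 vertices each have degree 3 and induce a cycle, so G is the wheel on 5 vertices with hub e. Every automorphism fixes the hub and acts on the rim 4-cycle, so Aut(G) ≅ Aut(C_4) = D_4 of order 8.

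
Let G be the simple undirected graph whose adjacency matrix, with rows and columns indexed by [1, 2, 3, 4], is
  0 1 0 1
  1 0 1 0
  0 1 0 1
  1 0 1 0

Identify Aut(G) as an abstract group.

G is 2-regular and bipartite on 2^2 = 4 vertices with girth 4; it is the hypercube graph Q_2. The symmetry group of the 2-cube is the hyperoctahedral group B_2 = Z_2 ≀ S_2, of order 2^2·2! = 8.

the dihedral group of order 8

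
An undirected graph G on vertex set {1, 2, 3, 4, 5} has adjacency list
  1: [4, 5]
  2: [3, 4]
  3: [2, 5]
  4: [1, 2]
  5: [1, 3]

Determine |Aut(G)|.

G is 2-regular and connected on 5 vertices, i.e. the cycle C_5. The automorphisms of the 5-cycle are exactly the symmetries of a regular 5-gon: the dihedral group D_5, |D_5| = 10.

10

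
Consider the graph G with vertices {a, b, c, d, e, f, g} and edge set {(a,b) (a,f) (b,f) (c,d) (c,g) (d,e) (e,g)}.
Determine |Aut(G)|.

48

G has two connected components, {c, d, e, g} and {a, b, f}; each is 2-regular, so G = C_4 ⊔ C_3. No automorphism exchanges components of different sizes, hence Aut(G) is the direct product D_3 × D_4, order 48.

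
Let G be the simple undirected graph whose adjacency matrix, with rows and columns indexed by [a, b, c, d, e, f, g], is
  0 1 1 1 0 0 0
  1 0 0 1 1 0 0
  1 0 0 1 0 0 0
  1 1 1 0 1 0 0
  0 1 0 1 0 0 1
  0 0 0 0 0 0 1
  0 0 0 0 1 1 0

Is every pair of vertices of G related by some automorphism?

No

Vertex d is the only vertex of degree 4, so every automorphism fixes it; G is not vertex-transitive.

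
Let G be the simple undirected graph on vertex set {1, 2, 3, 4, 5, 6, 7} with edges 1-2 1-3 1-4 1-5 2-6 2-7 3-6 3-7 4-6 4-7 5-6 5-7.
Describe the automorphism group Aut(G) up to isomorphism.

The vertices split by degree into {1, 6, 7} (degree 4) and {2, 3, 4, 5} (degree 3); every edge runs between the two parts, so G is the complete bipartite graph K_{3,4}. Automorphisms preserve the bipartition setwise (since the parts differ in size) and act as S_3 × S_4 within it; |Aut| = 144.

S_3 × S_4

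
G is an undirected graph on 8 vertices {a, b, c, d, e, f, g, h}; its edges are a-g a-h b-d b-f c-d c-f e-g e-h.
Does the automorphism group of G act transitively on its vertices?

Yes

G has two connected components, {b, c, d, f} and {a, e, g, h}; each is 2-regular, so G = C_4 ⊔ C_4. Aut of a disjoint union of two copies of C_4 is the wreath product D_4 ≀ Z_2, of order 2·8² = 128. Under this action every vertex can be carried to every other, so G is vertex-transitive.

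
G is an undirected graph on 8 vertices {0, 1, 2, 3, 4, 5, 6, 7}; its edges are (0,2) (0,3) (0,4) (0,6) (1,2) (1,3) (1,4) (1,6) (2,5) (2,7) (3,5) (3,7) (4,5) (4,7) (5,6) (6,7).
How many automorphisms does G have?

G is 4-regular and bipartite with parts {2, 3, 4, 6} and {0, 1, 5, 7} (each part is independent and every cross-pair is an edge), so G = K_{4,4}. Each part can be permuted independently (S_4 × S_4) and the two equal-size parts can also be swapped, giving (S_4 × S_4) ⋊ Z_2 of order 2·(4!)² = 1152.

1152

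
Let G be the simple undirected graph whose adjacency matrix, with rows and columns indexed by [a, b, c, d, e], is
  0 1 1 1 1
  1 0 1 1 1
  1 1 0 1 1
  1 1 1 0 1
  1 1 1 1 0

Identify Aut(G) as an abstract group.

All 5 vertices are pairwise adjacent: G = K_5. Every bijection on the vertex set is an automorphism of K_5; hence Aut(K_5) ≅ S_5, order 120.

S_5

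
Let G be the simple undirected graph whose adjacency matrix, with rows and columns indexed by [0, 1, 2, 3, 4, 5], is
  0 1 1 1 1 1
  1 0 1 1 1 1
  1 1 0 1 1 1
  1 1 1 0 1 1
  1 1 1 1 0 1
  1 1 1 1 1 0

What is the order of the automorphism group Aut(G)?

720

All 6 vertices are pairwise adjacent: G = K_6. Any permutation of the 6 vertices preserves K_6, so Aut(K_6) = S_6 of order 6! = 720.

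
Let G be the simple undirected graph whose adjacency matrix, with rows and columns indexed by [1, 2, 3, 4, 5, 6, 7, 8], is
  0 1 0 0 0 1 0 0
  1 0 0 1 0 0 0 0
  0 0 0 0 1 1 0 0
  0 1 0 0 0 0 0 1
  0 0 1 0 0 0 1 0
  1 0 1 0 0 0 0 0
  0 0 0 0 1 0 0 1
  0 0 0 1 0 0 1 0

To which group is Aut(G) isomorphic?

D_8

Every vertex has degree 2 and the graph is connected, so G is the 8-cycle C_8. C_8 has 8 rotations and 8 reflections, so Aut(C_8) ≅ D_8 of order 16.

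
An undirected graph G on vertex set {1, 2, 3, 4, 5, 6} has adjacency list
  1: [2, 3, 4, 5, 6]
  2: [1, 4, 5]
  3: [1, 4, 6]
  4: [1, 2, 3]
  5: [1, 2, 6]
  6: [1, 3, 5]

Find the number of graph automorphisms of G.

10

Vertex 1 is the unique vertex of degree 5; the remaining 5 vertices each have degree 3 and induce a cycle, so G is the wheel on 6 vertices with hub 1. With the hub fixed, the remaining symmetry is that of the rim cycle C_5, giving the dihedral group D_5.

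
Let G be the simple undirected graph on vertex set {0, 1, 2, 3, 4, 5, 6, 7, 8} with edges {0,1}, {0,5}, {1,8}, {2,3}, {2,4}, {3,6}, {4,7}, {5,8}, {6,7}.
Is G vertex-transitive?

G has two connected components, {2, 3, 4, 6, 7} and {0, 1, 5, 8}; each is 2-regular, so G = C_5 ⊔ C_4. The orbit of 0 under Aut(G) is {0, 1, 5, 8}, which does not contain 2, so G is not vertex-transitive.

No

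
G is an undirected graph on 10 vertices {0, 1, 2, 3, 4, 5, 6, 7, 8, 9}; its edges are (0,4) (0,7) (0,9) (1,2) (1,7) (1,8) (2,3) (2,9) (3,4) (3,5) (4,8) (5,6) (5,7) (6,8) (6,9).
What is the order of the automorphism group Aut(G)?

G is 3-regular on 10 vertices with no triangles and no 4-cycles (girth 5): this is the Petersen graph. It is a classical fact that the Petersen graph has automorphism group S_5 (order 120), arising from its description as the Kneser graph K(5,2).

120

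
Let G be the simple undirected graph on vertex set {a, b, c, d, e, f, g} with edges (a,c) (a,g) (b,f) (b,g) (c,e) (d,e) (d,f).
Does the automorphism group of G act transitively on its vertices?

Yes

G is 2-regular and connected on 7 vertices, i.e. the cycle C_7. C_7 has 7 rotations and 7 reflections, so Aut(C_7) ≅ D_7 of order 14. Under this action every vertex can be carried to every other, so G is vertex-transitive.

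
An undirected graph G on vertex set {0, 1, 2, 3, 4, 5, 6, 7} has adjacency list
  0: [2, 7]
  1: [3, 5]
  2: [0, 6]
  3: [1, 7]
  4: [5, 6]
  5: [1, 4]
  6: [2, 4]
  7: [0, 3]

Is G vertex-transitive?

Every vertex has degree 2 and the graph is connected, so G is the 8-cycle C_8. The automorphisms of the 8-cycle are exactly the symmetries of a regular 8-gon: the dihedral group D_8, |D_8| = 16. This group acts transitively on the 8 vertices.

Yes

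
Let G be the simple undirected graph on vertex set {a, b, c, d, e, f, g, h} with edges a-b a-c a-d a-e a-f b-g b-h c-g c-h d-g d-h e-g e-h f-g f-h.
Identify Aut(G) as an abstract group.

S_5 × S_3

The vertices split by degree into {a, g, h} (degree 5) and {b, c, d, e, f} (degree 3); every edge runs between the two parts, so G is the complete bipartite graph K_{3,5}. Automorphisms preserve the bipartition setwise (since the parts differ in size) and act as S_5 × S_3 within it; |Aut| = 720.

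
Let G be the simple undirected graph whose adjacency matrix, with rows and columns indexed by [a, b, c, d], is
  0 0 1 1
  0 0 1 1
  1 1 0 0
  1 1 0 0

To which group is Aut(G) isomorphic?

Every vertex has degree 2 and the graph is connected, so G is the 4-cycle C_4. The automorphisms of the 4-cycle are exactly the symmetries of a regular 4-gon: the dihedral group D_4, |D_4| = 8.

the dihedral group of order 8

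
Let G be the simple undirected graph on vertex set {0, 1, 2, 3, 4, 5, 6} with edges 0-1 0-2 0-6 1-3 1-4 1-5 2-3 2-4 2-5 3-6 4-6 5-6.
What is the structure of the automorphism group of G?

S_3 × S_4

The vertices split by degree into {1, 2, 6} (degree 4) and {0, 3, 4, 5} (degree 3); every edge runs between the two parts, so G is the complete bipartite graph K_{3,4}. The parts have unequal sizes, so no automorphism swaps them; each part is permuted independently, giving S_3 × S_4 of order 3!·4! = 144.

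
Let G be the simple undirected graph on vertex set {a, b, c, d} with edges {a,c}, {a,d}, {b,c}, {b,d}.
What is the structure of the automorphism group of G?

Every vertex has degree 2 and the graph is connected, so G is the 4-cycle C_4. The automorphisms of the 4-cycle are exactly the symmetries of a regular 4-gon: the dihedral group D_4, |D_4| = 8.

D_4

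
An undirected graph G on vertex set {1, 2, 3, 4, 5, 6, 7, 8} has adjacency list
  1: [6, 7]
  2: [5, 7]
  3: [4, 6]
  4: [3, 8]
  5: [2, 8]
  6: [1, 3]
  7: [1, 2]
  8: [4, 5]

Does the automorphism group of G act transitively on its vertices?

Every vertex has degree 2 and the graph is connected, so G is the 8-cycle C_8. C_8 has 8 rotations and 8 reflections, so Aut(C_8) ≅ D_8 of order 16. Under this action every vertex can be carried to every other, so G is vertex-transitive.

Yes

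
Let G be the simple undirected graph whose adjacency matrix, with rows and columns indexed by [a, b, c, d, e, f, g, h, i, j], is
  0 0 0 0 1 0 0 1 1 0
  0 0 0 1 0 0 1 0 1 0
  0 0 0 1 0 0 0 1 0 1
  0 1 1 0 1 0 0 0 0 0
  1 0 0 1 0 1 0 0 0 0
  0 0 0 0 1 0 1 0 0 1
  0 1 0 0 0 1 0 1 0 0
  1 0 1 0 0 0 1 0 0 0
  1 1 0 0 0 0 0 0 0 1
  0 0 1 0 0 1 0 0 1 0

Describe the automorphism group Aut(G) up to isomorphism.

S_5

G is 3-regular on 10 vertices with no triangles and no 4-cycles (girth 5): this is the Petersen graph. Viewing the Petersen graph as the Kneser graph K(5,2) — vertices are 2-subsets of {1,…,5}, edges join disjoint pairs — its automorphisms are exactly the permutations of the 5-element set, so Aut ≅ S_5 of order 120.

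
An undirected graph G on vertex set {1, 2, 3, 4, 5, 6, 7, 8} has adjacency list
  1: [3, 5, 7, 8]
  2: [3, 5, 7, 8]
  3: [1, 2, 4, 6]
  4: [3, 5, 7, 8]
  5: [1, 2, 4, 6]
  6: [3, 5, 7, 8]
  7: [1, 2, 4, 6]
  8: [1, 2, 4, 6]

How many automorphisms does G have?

G is 4-regular and bipartite with parts {1, 2, 4, 6} and {3, 5, 7, 8} (each part is independent and every cross-pair is an edge), so G = K_{4,4}. Aut(K_{4,4}) is the wreath product S_4 ≀ Z_2: permute within each part, then optionally swap the parts; |Aut| = 2·(4!)² = 1152.

1152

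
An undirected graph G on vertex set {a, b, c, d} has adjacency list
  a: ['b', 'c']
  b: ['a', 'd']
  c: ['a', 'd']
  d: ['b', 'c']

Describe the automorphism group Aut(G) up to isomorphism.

G is 2-regular and bipartite on 2^2 = 4 vertices with girth 4; it is the hypercube graph Q_2. Aut(Q_2) consists of the signed permutations of the 2 coordinate axes: 2! permutations times 2^2 sign flips, so |Aut| = 2^2·2! = 8.

the hyperoctahedral group B_2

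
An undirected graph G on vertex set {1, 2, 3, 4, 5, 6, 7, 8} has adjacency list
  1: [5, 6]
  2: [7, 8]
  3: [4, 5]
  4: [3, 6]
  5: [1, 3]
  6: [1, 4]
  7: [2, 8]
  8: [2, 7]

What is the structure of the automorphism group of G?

G has two connected components, {1, 3, 4, 5, 6} and {2, 7, 8}; each is 2-regular, so G = C_5 ⊔ C_3. The components are non-isomorphic (different sizes), so Aut(G) = Aut(C_5) × Aut(C_3) = D_5 × D_3 of order 10·6 = 60.

D_5 × D_3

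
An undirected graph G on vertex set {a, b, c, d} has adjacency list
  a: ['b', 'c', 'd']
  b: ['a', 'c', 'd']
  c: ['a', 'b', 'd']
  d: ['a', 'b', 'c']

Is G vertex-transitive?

Yes

Every vertex has degree 3, so G is the complete graph K_4. Any permutation of the 4 vertices preserves K_4, so Aut(K_4) = S_4 of order 4! = 24. This group acts transitively on the 4 vertices.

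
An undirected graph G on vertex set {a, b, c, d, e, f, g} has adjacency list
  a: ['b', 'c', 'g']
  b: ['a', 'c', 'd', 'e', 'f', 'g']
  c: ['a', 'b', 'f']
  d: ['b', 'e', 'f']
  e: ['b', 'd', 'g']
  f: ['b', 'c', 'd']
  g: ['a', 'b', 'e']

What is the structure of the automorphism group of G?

D_6

Vertex b is the unique vertex of degree 6; the remaining 6 vertices each have degree 3 and induce a cycle, so G is the wheel on 7 vertices with hub b. Every automorphism fixes the hub and acts on the rim 6-cycle, so Aut(G) ≅ Aut(C_6) = D_6 of order 12.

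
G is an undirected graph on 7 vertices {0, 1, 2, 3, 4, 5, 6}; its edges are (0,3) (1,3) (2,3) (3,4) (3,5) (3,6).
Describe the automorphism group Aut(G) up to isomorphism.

Vertex 3 has degree 6 and every other vertex has degree 1, so G is the star K_{1,6} with centre 3. Any automorphism fixes the centre and permutes the 6 leaves freely, so Aut(G) ≅ S_6 of order 6! = 720.

S_6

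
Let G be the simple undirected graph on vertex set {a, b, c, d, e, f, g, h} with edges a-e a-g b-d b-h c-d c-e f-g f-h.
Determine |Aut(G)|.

G is 2-regular and connected on 8 vertices, i.e. the cycle C_8. The automorphisms of the 8-cycle are exactly the symmetries of a regular 8-gon: the dihedral group D_8, |D_8| = 16.

16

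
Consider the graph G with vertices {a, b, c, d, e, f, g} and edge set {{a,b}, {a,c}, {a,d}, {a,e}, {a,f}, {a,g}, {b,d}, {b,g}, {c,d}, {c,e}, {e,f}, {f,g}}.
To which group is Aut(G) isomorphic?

the dihedral group of order 12

Vertex a is the unique vertex of degree 6; the remaining 6 vertices each have degree 3 and induce a cycle, so G is the wheel on 7 vertices with hub a. With the hub fixed, the remaining symmetry is that of the rim cycle C_6, giving the dihedral group D_6.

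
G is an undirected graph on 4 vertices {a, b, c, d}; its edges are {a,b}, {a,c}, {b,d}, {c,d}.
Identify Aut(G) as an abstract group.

D_4

G is 2-regular and connected on 4 vertices, i.e. the cycle C_4. The automorphisms of the 4-cycle are exactly the symmetries of a regular 4-gon: the dihedral group D_4, |D_4| = 8.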